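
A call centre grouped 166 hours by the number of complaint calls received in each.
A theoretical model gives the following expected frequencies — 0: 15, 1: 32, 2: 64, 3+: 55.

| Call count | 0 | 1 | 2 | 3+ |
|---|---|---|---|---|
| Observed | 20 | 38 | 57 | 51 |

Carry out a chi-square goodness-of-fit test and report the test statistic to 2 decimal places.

χ² = (20−15)²/15 + (38−32)²/32 + (57−64)²/64 + (51−55)²/55
   = 1.667 + 1.125 + 0.766 + 0.291
Sum = 3.85

3.85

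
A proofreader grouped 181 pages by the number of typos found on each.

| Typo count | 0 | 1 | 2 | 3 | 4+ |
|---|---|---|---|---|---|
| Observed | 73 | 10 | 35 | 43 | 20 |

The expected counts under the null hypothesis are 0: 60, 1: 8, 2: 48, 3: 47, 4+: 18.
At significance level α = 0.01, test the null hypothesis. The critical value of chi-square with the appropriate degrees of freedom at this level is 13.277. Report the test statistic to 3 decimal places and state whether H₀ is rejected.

cat         O        E   (O−E)²/E
0          73       60     2.8167
1          10        8     0.5000
2          35       48     3.5208
3          43       47     0.3404
4+         20       18     0.2222
Sum = 7.400
df = 4. Since 7.400 < 13.277, we do not reject H₀.

7.400; do not reject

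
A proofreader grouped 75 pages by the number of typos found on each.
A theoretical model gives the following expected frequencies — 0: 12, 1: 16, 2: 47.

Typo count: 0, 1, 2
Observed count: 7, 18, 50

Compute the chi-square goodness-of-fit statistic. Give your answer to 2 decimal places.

χ² = (7−12)²/12 + (18−16)²/16 + (50−47)²/47
   = 2.083 + 0.250 + 0.191
Sum = 2.52

2.52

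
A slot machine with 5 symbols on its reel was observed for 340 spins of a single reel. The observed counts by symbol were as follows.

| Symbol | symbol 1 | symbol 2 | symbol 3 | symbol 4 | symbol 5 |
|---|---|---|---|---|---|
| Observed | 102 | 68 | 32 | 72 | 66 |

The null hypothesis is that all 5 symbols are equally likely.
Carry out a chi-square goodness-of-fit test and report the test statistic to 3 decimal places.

Expected count for each of the 5 categories: 340/5 = 68.
cat           O        E   (O−E)²/E
symbol 1    102       68    17.0000
symbol 2     68       68     0.0000
symbol 3     32       68    19.0588
symbol 4     72       68     0.2353
symbol 5     66       68     0.0588
Sum = 36.353

36.353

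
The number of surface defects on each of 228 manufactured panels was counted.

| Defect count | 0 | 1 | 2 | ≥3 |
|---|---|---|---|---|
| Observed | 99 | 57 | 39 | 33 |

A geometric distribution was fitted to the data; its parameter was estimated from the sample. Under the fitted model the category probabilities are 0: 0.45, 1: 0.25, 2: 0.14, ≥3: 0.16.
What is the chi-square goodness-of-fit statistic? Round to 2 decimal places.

Expected counts E_i = n·p_i: 228×0.45 = 102.6, 228×0.25 = 57, 228×0.14 = 31.92, 228×0.16 = 36.48.
0: (99 − 102.6)²/102.6 = 12.96/102.6 = 0.126
1: (57 − 57)²/57 = 0/57 = 0.000
2: (39 − 31.92)²/31.92 = 50.1264/31.92 = 1.570
≥3: (33 − 36.48)²/36.48 = 12.1104/36.48 = 0.332
Sum = 2.03

2.03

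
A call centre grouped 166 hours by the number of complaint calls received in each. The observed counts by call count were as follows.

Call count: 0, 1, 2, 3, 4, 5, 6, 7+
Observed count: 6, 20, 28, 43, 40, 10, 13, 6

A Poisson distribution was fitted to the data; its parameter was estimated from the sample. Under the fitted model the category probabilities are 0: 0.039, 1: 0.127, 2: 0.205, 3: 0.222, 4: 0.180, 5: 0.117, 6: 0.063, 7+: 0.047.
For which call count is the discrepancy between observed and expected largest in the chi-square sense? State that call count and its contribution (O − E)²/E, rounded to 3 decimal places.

5, 4.571

Expected counts E_i = n·p_i: 166×0.039 = 6.474, 166×0.127 = 21.082, 166×0.205 = 34.03, 166×0.222 = 36.852, 166×0.180 = 29.88, 166×0.117 = 19.422, 166×0.063 = 10.458, 166×0.047 = 7.802.
χ² = (6−6.474)²/6.474 + (20−21.082)²/21.082 + (28−34.03)²/34.03 + (43−36.852)²/36.852 + (40−29.88)²/29.88 + (10−19.422)²/19.422 + (13−10.458)²/10.458 + (6−7.802)²/7.802
   = 0.0347 + 0.0555 + 1.0685 + 1.0257 + 3.4275 + 4.5708 + 0.6179 + 0.4162
The largest term is for 5: 4.571.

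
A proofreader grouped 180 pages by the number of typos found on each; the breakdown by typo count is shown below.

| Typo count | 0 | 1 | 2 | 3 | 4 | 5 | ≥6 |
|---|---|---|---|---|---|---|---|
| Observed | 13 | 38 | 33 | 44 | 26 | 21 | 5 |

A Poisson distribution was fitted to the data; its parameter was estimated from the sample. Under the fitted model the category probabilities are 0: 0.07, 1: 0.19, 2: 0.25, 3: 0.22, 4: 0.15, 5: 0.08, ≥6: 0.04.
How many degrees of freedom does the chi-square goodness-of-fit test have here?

There are k = 7 categories and 1 parameter estimated from the data, so df = 7 − 1 − 1 = 5.

5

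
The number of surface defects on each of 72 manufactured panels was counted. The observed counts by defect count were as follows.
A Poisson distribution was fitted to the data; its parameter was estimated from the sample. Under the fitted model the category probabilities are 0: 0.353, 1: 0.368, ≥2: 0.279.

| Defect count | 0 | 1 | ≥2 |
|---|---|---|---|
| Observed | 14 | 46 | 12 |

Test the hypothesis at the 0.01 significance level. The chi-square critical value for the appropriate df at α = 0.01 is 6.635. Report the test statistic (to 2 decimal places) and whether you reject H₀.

22.74; reject

Expected counts E_i = n·p_i: 72×0.353 = 25.416, 72×0.368 = 26.496, 72×0.279 = 20.088.
cat         O        E   (O−E)²/E
0          14   25.416      5.128
1          46   26.496     14.357
≥2         12   20.088      3.256
Sum = 22.74
df = 1. Since 22.74 > 6.635, we reject H₀.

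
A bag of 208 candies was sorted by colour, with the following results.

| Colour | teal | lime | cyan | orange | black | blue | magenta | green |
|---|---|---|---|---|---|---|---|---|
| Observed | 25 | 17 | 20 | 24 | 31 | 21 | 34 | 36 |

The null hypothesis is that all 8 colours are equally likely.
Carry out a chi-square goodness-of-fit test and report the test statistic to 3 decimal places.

12.923

Expected count for each of the 8 categories: 208/8 = 26.
χ² = (25−26)²/26 + (17−26)²/26 + (20−26)²/26 + (24−26)²/26 + (31−26)²/26 + (21−26)²/26 + (34−26)²/26 + (36−26)²/26
   = 0.0385 + 3.1154 + 1.3846 + 0.1538 + 0.9615 + 0.9615 + 2.4615 + 3.8462
Sum = 12.923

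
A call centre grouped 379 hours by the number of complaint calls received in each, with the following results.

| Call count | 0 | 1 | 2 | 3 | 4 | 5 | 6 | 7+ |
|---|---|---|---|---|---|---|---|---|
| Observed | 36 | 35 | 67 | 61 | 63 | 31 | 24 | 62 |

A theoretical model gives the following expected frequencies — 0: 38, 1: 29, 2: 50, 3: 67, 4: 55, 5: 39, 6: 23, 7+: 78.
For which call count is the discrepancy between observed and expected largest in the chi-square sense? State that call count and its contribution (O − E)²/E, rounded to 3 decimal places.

cat         O        E   (O−E)²/E
0          36       38     0.1053
1          35       29     1.2414
2          67       50     5.7800
3          61       67     0.5373
4          63       55     1.1636
5          31       39     1.6410
6          24       23     0.0435
7+         62       78     3.2821
The largest term is for 2: 5.780.

2, 5.780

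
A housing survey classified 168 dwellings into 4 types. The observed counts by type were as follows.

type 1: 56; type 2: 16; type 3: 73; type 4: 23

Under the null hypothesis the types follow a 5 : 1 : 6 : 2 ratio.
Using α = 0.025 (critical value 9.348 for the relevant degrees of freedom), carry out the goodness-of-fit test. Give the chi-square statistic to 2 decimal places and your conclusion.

1.66; do not reject

Ratio total = 14. Expected counts: 168×5/14 = 60, 168×1/14 = 12, 168×6/14 = 72, 168×2/14 = 24.
χ² = (56−60)²/60 + (16−12)²/12 + (73−72)²/72 + (23−24)²/24
   = 0.267 + 1.333 + 0.014 + 0.042
Sum = 1.66
df = 3. Since 1.66 < 9.348, we do not reject H₀.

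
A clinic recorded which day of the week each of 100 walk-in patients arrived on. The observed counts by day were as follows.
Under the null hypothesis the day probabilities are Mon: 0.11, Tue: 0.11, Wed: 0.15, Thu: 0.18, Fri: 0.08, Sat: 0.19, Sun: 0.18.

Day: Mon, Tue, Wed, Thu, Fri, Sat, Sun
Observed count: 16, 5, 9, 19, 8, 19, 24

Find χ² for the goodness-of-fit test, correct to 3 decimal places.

10.001

Expected counts E_i = n·p_i: 100×0.11 = 11, 100×0.11 = 11, 100×0.15 = 15, 100×0.18 = 18, 100×0.08 = 8, 100×0.19 = 19, 100×0.18 = 18.
cat         O        E   (O−E)²/E
Mon        16       11     2.2727
Tue         5       11     3.2727
Wed         9       15     2.4000
Thu        19       18     0.0556
Fri         8        8     0.0000
Sat        19       19     0.0000
Sun        24       18     2.0000
Sum = 10.001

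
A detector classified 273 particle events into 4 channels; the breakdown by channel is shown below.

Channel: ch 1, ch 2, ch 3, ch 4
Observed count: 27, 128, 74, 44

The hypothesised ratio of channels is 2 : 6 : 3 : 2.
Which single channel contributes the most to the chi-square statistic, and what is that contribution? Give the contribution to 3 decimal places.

ch 1, 5.357

Ratio total = 13. Expected counts: 273×2/13 = 42, 273×6/13 = 126, 273×3/13 = 63, 273×2/13 = 42.
ch 1: (27 − 42)²/42 = 225/42 = 5.3571
ch 2: (128 − 126)²/126 = 4/126 = 0.0317
ch 3: (74 − 63)²/63 = 121/63 = 1.9206
ch 4: (44 − 42)²/42 = 4/42 = 0.0952
The largest term is for ch 1: 5.357.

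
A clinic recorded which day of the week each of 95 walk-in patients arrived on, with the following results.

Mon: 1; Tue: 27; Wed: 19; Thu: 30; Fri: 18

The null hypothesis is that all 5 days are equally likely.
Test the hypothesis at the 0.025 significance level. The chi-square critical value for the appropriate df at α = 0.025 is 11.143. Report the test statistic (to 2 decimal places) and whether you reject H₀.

Expected count for each of the 5 categories: 95/5 = 19.
χ² = (1−19)²/19 + (27−19)²/19 + (19−19)²/19 + (30−19)²/19 + (18−19)²/19
   = 17.053 + 3.368 + 0.000 + 6.368 + 0.053
Sum = 26.84
df = 4. Since 26.84 > 11.143, we reject H₀.

26.84; reject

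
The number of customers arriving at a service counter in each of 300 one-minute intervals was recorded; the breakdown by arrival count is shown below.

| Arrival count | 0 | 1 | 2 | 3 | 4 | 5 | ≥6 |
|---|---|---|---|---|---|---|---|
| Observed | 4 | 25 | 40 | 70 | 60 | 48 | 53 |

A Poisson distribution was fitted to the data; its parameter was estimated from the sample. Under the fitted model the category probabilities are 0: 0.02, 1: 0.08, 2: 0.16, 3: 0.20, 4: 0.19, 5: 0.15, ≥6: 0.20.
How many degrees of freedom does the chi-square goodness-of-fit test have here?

There are k = 7 categories and 1 parameter estimated from the data, so df = 7 − 1 − 1 = 5.

5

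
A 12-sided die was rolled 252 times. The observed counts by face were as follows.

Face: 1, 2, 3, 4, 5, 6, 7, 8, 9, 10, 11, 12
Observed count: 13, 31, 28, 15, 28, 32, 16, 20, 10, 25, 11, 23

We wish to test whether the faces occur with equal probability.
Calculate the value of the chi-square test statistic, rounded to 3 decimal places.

32.667

Expected count for each of the 12 categories: 252/12 = 21.
cat         O        E   (O−E)²/E
1          13       21     3.0476
2          31       21     4.7619
3          28       21     2.3333
4          15       21     1.7143
5          28       21     2.3333
6          32       21     5.7619
7          16       21     1.1905
8          20       21     0.0476
9          10       21     5.7619
10         25       21     0.7619
11         11       21     4.7619
12         23       21     0.1905
Sum = 32.667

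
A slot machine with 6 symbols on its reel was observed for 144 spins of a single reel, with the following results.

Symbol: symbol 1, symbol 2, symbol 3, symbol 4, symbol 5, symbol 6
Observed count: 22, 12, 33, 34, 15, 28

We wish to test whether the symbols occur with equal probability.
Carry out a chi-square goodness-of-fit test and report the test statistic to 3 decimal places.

17.750

Expected count for each of the 6 categories: 144/6 = 24.
symbol 1: (22 − 24)²/24 = 4/24 = 0.1667
symbol 2: (12 − 24)²/24 = 144/24 = 6.0000
symbol 3: (33 − 24)²/24 = 81/24 = 3.3750
symbol 4: (34 − 24)²/24 = 100/24 = 4.1667
symbol 5: (15 − 24)²/24 = 81/24 = 3.3750
symbol 6: (28 − 24)²/24 = 16/24 = 0.6667
Sum = 17.750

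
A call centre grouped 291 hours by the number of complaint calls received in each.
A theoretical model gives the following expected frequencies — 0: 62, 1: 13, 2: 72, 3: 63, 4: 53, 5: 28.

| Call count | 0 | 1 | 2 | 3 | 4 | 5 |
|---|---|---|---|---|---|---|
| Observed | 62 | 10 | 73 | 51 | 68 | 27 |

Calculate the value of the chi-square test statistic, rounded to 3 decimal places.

0: (62 − 62)²/62 = 0/62 = 0.0000
1: (10 − 13)²/13 = 9/13 = 0.6923
2: (73 − 72)²/72 = 1/72 = 0.0139
3: (51 − 63)²/63 = 144/63 = 2.2857
4: (68 − 53)²/53 = 225/53 = 4.2453
5: (27 − 28)²/28 = 1/28 = 0.0357
Sum = 7.273

7.273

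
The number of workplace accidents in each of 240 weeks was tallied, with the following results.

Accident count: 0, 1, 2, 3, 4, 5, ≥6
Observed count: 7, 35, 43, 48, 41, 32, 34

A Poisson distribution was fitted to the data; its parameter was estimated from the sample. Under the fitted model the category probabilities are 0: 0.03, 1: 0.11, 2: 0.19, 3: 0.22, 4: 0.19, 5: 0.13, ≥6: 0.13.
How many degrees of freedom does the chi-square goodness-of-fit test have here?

5

There are k = 7 categories and 1 parameter estimated from the data, so df = 7 − 1 − 1 = 5.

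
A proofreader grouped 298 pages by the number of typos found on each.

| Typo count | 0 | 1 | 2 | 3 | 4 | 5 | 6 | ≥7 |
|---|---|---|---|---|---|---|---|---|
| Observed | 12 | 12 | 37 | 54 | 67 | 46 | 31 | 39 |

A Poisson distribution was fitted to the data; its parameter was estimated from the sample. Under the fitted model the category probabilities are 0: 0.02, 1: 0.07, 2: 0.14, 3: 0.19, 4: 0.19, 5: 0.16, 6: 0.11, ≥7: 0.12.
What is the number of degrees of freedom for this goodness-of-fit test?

6

There are k = 8 categories and 1 parameter estimated from the data, so df = 8 − 1 − 1 = 6.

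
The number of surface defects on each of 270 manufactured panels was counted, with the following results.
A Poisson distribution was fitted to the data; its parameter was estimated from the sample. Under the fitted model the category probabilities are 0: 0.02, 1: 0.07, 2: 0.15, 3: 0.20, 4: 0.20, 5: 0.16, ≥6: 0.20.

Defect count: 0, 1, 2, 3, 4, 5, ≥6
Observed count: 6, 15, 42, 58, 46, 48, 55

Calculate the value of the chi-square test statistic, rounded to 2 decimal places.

Expected counts E_i = n·p_i: 270×0.02 = 5.4, 270×0.07 = 18.9, 270×0.15 = 40.5, 270×0.20 = 54, 270×0.20 = 54, 270×0.16 = 43.2, 270×0.20 = 54.
χ² = (6−5.4)²/5.4 + (15−18.9)²/18.9 + (42−40.5)²/40.5 + (58−54)²/54 + (46−54)²/54 + (48−43.2)²/43.2 + (55−54)²/54
   = 0.067 + 0.805 + 0.056 + 0.296 + 1.185 + 0.533 + 0.019
Sum = 2.96

2.96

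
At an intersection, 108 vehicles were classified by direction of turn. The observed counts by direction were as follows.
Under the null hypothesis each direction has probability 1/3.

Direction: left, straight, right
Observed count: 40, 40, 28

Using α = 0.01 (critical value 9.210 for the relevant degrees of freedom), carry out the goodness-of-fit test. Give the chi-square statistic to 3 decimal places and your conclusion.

2.667; do not reject

Under H₀ each category has probability 1/3, so each expected count is 108/3 = 36.
left: (40 − 36)²/36 = 16/36 = 0.4444
straight: (40 − 36)²/36 = 16/36 = 0.4444
right: (28 − 36)²/36 = 64/36 = 1.7778
Sum = 2.667
df = 2. Since 2.667 < 9.210, we do not reject H₀.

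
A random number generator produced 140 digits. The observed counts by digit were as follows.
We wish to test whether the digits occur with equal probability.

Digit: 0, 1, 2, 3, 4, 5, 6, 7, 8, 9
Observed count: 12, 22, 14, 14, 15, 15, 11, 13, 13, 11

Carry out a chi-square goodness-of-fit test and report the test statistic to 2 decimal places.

6.43

Under H₀ each category has probability 1/10, so each expected count is 140/10 = 14.
cat         O        E   (O−E)²/E
0          12       14      0.286
1          22       14      4.571
2          14       14      0.000
3          14       14      0.000
4          15       14      0.071
5          15       14      0.071
6          11       14      0.643
7          13       14      0.071
8          13       14      0.071
9          11       14      0.643
Sum = 6.43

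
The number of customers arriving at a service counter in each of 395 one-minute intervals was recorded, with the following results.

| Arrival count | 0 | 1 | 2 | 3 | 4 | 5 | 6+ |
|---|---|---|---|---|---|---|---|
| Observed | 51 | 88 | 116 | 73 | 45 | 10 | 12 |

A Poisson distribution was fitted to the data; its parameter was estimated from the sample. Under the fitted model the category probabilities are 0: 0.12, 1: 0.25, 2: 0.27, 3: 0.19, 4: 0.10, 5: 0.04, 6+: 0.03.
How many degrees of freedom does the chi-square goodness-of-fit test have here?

5

There are k = 7 categories and 1 parameter estimated from the data, so df = 7 − 1 − 1 = 5.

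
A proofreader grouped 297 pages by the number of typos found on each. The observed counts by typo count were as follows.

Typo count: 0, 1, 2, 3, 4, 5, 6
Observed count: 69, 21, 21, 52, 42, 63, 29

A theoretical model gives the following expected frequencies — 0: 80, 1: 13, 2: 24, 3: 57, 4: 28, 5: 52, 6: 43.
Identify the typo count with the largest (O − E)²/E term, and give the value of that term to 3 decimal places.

cat         O        E   (O−E)²/E
0          69       80     1.5125
1          21       13     4.9231
2          21       24     0.3750
3          52       57     0.4386
4          42       28     7.0000
5          63       52     2.3269
6          29       43     4.5581
The largest term is for 4: 7.000.

4, 7.000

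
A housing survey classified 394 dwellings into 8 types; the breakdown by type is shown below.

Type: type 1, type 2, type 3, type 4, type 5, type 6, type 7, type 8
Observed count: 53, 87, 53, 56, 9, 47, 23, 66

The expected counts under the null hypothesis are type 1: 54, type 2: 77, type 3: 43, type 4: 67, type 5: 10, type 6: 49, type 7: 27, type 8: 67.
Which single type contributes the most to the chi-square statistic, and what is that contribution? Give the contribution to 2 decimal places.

type 1: (53 − 54)²/54 = 1/54 = 0.019
type 2: (87 − 77)²/77 = 100/77 = 1.299
type 3: (53 − 43)²/43 = 100/43 = 2.326
type 4: (56 − 67)²/67 = 121/67 = 1.806
type 5: (9 − 10)²/10 = 1/10 = 0.100
type 6: (47 − 49)²/49 = 4/49 = 0.082
type 7: (23 − 27)²/27 = 16/27 = 0.593
type 8: (66 − 67)²/67 = 1/67 = 0.015
The largest term is for type 3: 2.33.

type 3, 2.33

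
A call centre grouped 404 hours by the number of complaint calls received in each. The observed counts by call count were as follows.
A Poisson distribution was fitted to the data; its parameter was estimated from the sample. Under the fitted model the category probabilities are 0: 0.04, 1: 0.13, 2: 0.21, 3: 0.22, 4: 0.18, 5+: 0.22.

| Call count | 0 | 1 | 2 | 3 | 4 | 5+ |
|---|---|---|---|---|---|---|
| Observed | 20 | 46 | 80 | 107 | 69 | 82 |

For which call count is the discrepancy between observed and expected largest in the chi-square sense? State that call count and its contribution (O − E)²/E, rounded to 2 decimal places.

Expected counts E_i = n·p_i: 404×0.04 = 16.16, 404×0.13 = 52.52, 404×0.21 = 84.84, 404×0.22 = 88.88, 404×0.18 = 72.72, 404×0.22 = 88.88.
cat         O        E   (O−E)²/E
0          20    16.16      0.912
1          46    52.52      0.809
2          80    84.84      0.276
3         107    88.88      3.694
4          69    72.72      0.190
5+         82    88.88      0.533
The largest term is for 3: 3.69.

3, 3.69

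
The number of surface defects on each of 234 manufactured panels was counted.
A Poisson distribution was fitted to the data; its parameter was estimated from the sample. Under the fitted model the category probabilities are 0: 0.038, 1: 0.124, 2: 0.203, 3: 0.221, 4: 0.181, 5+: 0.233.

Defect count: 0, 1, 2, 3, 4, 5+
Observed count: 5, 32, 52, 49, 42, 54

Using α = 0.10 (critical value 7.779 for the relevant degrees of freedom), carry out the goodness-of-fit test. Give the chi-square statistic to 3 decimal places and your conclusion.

Expected counts E_i = n·p_i: 234×0.038 = 8.892, 234×0.124 = 29.016, 234×0.203 = 47.502, 234×0.221 = 51.714, 234×0.181 = 42.354, 234×0.233 = 54.522.
0: (5 − 8.892)²/8.892 = 15.147664/8.892 = 1.7035
1: (32 − 29.016)²/29.016 = 8.904256/29.016 = 0.3069
2: (52 − 47.502)²/47.502 = 20.232004/47.502 = 0.4259
3: (49 − 51.714)²/51.714 = 7.365796/51.714 = 0.1424
4: (42 − 42.354)²/42.354 = 0.125316/42.354 = 0.0030
5+: (54 − 54.522)²/54.522 = 0.272484/54.522 = 0.0050
Sum = 2.587
df = 4. Since 2.587 < 7.779, we do not reject H₀.

2.587; do not reject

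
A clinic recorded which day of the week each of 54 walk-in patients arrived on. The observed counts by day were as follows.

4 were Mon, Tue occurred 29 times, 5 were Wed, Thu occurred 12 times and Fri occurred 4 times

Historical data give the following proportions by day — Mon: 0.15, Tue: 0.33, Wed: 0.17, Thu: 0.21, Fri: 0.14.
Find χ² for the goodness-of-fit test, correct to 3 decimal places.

12.708

Expected counts E_i = n·p_i: 54×0.15 = 8.1, 54×0.33 = 17.82, 54×0.17 = 9.18, 54×0.21 = 11.34, 54×0.14 = 7.56.
χ² = (4−8.1)²/8.1 + (29−17.82)²/17.82 + (5−9.18)²/9.18 + (12−11.34)²/11.34 + (4−7.56)²/7.56
   = 2.0753 + 7.0142 + 1.9033 + 0.0384 + 1.6764
Sum = 12.708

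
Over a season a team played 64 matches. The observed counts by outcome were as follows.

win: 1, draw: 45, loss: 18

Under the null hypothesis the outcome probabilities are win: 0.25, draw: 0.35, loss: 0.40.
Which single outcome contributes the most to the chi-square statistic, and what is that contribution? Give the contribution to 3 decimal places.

Expected counts E_i = n·p_i: 64×0.25 = 16, 64×0.35 = 22.4, 64×0.40 = 25.6.
χ² = (1−16)²/16 + (45−22.4)²/22.4 + (18−25.6)²/25.6
   = 14.0625 + 22.8018 + 2.2563
The largest term is for draw: 22.802.

draw, 22.802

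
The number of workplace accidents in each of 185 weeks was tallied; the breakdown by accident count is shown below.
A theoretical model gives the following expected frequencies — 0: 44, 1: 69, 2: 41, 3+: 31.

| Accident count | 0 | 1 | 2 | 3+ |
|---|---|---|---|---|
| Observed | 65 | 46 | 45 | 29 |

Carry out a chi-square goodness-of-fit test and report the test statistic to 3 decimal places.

18.209

0: (65 − 44)²/44 = 441/44 = 10.0227
1: (46 − 69)²/69 = 529/69 = 7.6667
2: (45 − 41)²/41 = 16/41 = 0.3902
3+: (29 − 31)²/31 = 4/31 = 0.1290
Sum = 18.209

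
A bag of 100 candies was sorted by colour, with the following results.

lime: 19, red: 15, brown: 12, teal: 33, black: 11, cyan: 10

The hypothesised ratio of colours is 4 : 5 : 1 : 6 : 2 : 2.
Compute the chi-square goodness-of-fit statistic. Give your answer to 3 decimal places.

Ratio total = 20. Expected counts: 100×4/20 = 20, 100×5/20 = 25, 100×1/20 = 5, 100×6/20 = 30, 100×2/20 = 10, 100×2/20 = 10.
lime: (19 − 20)²/20 = 1/20 = 0.0500
red: (15 − 25)²/25 = 100/25 = 4.0000
brown: (12 − 5)²/5 = 49/5 = 9.8000
teal: (33 − 30)²/30 = 9/30 = 0.3000
black: (11 − 10)²/10 = 1/10 = 0.1000
cyan: (10 − 10)²/10 = 0/10 = 0.0000
Sum = 14.250

14.250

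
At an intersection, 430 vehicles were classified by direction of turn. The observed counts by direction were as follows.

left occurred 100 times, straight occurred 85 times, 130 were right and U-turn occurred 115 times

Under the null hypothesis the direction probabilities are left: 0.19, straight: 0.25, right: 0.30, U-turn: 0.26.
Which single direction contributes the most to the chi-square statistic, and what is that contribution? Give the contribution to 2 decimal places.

straight, 4.71

Expected counts E_i = n·p_i: 430×0.19 = 81.7, 430×0.25 = 107.5, 430×0.30 = 129, 430×0.26 = 111.8.
χ² = (100−81.7)²/81.7 + (85−107.5)²/107.5 + (130−129)²/129 + (115−111.8)²/111.8
   = 4.099 + 4.709 + 0.008 + 0.092
The largest term is for straight: 4.71.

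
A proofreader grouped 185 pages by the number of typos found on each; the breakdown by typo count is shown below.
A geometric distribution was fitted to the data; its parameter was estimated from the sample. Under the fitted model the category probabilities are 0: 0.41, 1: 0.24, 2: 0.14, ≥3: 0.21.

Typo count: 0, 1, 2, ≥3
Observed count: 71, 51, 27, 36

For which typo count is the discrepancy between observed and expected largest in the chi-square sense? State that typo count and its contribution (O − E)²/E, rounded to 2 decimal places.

Expected counts E_i = n·p_i: 185×0.41 = 75.85, 185×0.24 = 44.4, 185×0.14 = 25.9, 185×0.21 = 38.85.
χ² = (71−75.85)²/75.85 + (51−44.4)²/44.4 + (27−25.9)²/25.9 + (36−38.85)²/38.85
   = 0.310 + 0.981 + 0.047 + 0.209
The largest term is for 1: 0.98.

1, 0.98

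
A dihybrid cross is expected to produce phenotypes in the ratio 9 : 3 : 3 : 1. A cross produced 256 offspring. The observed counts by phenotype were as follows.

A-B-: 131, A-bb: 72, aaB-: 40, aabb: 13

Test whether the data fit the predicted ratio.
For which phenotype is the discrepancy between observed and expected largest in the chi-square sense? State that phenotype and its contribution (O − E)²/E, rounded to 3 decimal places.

Ratio total = 16. Expected counts: 256×9/16 = 144, 256×3/16 = 48, 256×3/16 = 48, 256×1/16 = 16.
A-B-: (131 − 144)²/144 = 169/144 = 1.1736
A-bb: (72 − 48)²/48 = 576/48 = 12.0000
aaB-: (40 − 48)²/48 = 64/48 = 1.3333
aabb: (13 − 16)²/16 = 9/16 = 0.5625
The largest term is for A-bb: 12.000.

A-bb, 12.000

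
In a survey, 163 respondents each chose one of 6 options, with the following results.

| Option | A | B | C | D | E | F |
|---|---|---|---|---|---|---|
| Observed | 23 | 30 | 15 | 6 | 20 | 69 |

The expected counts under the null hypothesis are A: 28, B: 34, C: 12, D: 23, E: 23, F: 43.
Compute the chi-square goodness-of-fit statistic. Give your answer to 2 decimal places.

A: (23 − 28)²/28 = 25/28 = 0.893
B: (30 − 34)²/34 = 16/34 = 0.471
C: (15 − 12)²/12 = 9/12 = 0.750
D: (6 − 23)²/23 = 289/23 = 12.565
E: (20 − 23)²/23 = 9/23 = 0.391
F: (69 − 43)²/43 = 676/43 = 15.721
Sum = 30.79

30.79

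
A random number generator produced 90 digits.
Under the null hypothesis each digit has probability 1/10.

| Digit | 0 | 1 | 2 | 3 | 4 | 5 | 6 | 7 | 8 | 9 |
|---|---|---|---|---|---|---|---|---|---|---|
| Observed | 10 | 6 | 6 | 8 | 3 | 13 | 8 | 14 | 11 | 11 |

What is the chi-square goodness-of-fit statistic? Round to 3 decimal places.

Expected count for each of the 10 categories: 90/10 = 9.
χ² = (10−9)²/9 + (6−9)²/9 + (6−9)²/9 + (8−9)²/9 + (3−9)²/9 + (13−9)²/9 + (8−9)²/9 + (14−9)²/9 + (11−9)²/9 + (11−9)²/9
   = 0.1111 + 1.0000 + 1.0000 + 0.1111 + 4.0000 + 1.7778 + 0.1111 + 2.7778 + 0.4444 + 0.4444
Sum = 11.778

11.778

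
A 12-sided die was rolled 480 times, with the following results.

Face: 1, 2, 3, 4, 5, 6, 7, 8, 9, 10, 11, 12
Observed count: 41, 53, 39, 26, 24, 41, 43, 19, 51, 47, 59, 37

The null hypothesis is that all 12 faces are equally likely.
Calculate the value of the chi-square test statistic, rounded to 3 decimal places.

Under H₀ each category has probability 1/12, so each expected count is 480/12 = 40.
cat         O        E   (O−E)²/E
1          41       40     0.0250
2          53       40     4.2250
3          39       40     0.0250
4          26       40     4.9000
5          24       40     6.4000
6          41       40     0.0250
7          43       40     0.2250
8          19       40    11.0250
9          51       40     3.0250
10         47       40     1.2250
11         59       40     9.0250
12         37       40     0.2250
Sum = 40.350

40.350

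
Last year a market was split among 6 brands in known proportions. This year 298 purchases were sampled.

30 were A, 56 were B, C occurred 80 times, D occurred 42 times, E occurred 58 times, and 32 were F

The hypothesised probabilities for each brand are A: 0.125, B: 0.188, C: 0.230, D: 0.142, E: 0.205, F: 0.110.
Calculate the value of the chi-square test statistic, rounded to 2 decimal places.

3.50

Expected counts E_i = n·p_i: 298×0.125 = 37.25, 298×0.188 = 56.024, 298×0.230 = 68.54, 298×0.142 = 42.316, 298×0.205 = 61.09, 298×0.110 = 32.78.
χ² = (30−37.25)²/37.25 + (56−56.024)²/56.024 + (80−68.54)²/68.54 + (42−42.316)²/42.316 + (58−61.09)²/61.09 + (32−32.78)²/32.78
   = 1.411 + 0.000 + 1.916 + 0.002 + 0.156 + 0.019
Sum = 3.50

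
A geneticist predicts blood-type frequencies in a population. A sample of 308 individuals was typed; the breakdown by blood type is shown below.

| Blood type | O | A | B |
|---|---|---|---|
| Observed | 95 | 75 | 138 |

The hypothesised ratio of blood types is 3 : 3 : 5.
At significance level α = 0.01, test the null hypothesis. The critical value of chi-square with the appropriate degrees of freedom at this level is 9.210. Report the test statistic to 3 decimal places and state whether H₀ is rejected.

2.433; do not reject

Ratio total = 11. Expected counts: 308×3/11 = 84, 308×3/11 = 84, 308×5/11 = 140.
O: (95 − 84)²/84 = 121/84 = 1.4405
A: (75 − 84)²/84 = 81/84 = 0.9643
B: (138 − 140)²/140 = 4/140 = 0.0286
Sum = 2.433
df = 2. Since 2.433 < 9.210, we do not reject H₀.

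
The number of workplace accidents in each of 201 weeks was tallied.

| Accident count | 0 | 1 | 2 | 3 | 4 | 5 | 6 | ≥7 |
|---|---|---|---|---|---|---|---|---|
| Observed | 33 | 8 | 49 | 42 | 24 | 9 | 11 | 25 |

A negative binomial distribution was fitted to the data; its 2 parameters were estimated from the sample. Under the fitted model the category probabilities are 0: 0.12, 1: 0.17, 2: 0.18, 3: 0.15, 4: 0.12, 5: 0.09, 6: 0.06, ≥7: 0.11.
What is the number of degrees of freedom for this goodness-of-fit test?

There are k = 8 categories and 2 parameters estimated from the data, so df = 8 − 1 − 2 = 5.

5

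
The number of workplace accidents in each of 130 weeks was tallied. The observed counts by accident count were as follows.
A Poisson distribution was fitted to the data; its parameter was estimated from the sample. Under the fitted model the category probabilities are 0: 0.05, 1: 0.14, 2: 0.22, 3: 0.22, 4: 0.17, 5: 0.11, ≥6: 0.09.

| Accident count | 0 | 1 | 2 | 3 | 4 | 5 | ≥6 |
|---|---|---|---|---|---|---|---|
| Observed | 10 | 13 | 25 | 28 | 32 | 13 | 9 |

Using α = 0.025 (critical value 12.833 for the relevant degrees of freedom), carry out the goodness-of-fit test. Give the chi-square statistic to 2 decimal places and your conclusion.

9.01; do not reject

Expected counts E_i = n·p_i: 130×0.05 = 6.5, 130×0.14 = 18.2, 130×0.22 = 28.6, 130×0.22 = 28.6, 130×0.17 = 22.1, 130×0.11 = 14.3, 130×0.09 = 11.7.
χ² = (10−6.5)²/6.5 + (13−18.2)²/18.2 + (25−28.6)²/28.6 + (28−28.6)²/28.6 + (32−22.1)²/22.1 + (13−14.3)²/14.3 + (9−11.7)²/11.7
   = 1.885 + 1.486 + 0.453 + 0.013 + 4.435 + 0.118 + 0.623
Sum = 9.01
df = 5. Since 9.01 < 12.833, we do not reject H₀.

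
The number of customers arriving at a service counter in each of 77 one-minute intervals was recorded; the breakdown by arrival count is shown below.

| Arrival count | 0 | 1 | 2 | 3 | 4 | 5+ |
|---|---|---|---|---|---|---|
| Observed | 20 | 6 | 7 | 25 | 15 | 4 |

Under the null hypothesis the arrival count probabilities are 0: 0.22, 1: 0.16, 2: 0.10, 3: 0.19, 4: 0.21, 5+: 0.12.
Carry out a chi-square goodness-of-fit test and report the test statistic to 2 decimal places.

Expected counts E_i = n·p_i: 77×0.22 = 16.94, 77×0.16 = 12.32, 77×0.10 = 7.7, 77×0.19 = 14.63, 77×0.21 = 16.17, 77×0.12 = 9.24.
0: (20 − 16.94)²/16.94 = 9.3636/16.94 = 0.553
1: (6 − 12.32)²/12.32 = 39.9424/12.32 = 3.242
2: (7 − 7.7)²/7.7 = 0.49/7.7 = 0.064
3: (25 − 14.63)²/14.63 = 107.5369/14.63 = 7.350
4: (15 − 16.17)²/16.17 = 1.3689/16.17 = 0.085
5+: (4 − 9.24)²/9.24 = 27.4576/9.24 = 2.972
Sum = 14.27

14.27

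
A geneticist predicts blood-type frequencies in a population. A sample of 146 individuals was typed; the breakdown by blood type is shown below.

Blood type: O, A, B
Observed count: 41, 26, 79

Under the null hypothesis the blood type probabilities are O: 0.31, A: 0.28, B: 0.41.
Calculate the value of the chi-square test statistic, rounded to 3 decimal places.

11.937

Expected counts E_i = n·p_i: 146×0.31 = 45.26, 146×0.28 = 40.88, 146×0.41 = 59.86.
O: (41 − 45.26)²/45.26 = 18.1476/45.26 = 0.4010
A: (26 − 40.88)²/40.88 = 221.4144/40.88 = 5.4162
B: (79 − 59.86)²/59.86 = 366.3396/59.86 = 6.1199
Sum = 11.937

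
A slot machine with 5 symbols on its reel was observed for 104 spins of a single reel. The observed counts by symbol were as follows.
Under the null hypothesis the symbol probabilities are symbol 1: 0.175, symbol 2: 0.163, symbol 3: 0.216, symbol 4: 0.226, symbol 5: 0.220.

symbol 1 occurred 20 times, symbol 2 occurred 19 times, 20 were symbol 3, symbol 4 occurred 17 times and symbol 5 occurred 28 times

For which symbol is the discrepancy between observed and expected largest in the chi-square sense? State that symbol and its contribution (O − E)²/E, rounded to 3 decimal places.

Expected counts E_i = n·p_i: 104×0.175 = 18.2, 104×0.163 = 16.952, 104×0.216 = 22.464, 104×0.226 = 23.504, 104×0.220 = 22.88.
cat           O        E   (O−E)²/E
symbol 1     20     18.2     0.1780
symbol 2     19   16.952     0.2474
symbol 3     20   22.464     0.2703
symbol 4     17   23.504     1.7998
symbol 5     28    22.88     1.1457
The largest term is for symbol 4: 1.800.

symbol 4, 1.800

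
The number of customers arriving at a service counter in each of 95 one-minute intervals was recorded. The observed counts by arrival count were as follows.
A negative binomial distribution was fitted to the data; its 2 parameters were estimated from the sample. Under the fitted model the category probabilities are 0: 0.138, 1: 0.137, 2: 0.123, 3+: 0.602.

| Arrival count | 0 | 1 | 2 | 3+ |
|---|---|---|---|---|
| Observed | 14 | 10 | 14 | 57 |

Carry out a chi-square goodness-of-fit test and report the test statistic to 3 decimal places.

1.218

Expected counts E_i = n·p_i: 95×0.138 = 13.11, 95×0.137 = 13.015, 95×0.123 = 11.685, 95×0.602 = 57.19.
0: (14 − 13.11)²/13.11 = 0.7921/13.11 = 0.0604
1: (10 − 13.015)²/13.015 = 9.090225/13.015 = 0.6984
2: (14 − 11.685)²/11.685 = 5.359225/11.685 = 0.4586
3+: (57 − 57.19)²/57.19 = 0.0361/57.19 = 0.0006
Sum = 1.218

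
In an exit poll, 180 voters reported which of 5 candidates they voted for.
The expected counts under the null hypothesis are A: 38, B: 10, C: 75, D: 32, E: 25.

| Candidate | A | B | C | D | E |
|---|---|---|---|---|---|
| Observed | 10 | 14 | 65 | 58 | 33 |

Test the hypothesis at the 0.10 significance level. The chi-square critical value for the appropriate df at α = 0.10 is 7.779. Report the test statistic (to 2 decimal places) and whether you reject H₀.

47.25; reject

χ² = (10−38)²/38 + (14−10)²/10 + (65−75)²/75 + (58−32)²/32 + (33−25)²/25
   = 20.632 + 1.600 + 1.333 + 21.125 + 2.560
Sum = 47.25
df = 4. Since 47.25 > 7.779, we reject H₀.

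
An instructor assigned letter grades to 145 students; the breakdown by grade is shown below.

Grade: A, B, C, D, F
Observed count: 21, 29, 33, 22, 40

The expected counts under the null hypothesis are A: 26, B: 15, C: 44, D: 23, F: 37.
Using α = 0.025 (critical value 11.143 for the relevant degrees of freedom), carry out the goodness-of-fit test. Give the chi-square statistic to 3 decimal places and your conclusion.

17.065; reject

A: (21 − 26)²/26 = 25/26 = 0.9615
B: (29 − 15)²/15 = 196/15 = 13.0667
C: (33 − 44)²/44 = 121/44 = 2.7500
D: (22 − 23)²/23 = 1/23 = 0.0435
F: (40 − 37)²/37 = 9/37 = 0.2432
Sum = 17.065
df = 4. Since 17.065 > 11.143, we reject H₀.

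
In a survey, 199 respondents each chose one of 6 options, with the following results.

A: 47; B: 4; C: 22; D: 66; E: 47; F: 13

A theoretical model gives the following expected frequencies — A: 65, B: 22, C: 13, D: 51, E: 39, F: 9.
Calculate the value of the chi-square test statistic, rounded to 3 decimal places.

33.773

χ² = (47−65)²/65 + (4−22)²/22 + (22−13)²/13 + (66−51)²/51 + (47−39)²/39 + (13−9)²/9
   = 4.9846 + 14.7273 + 6.2308 + 4.4118 + 1.6410 + 1.7778
Sum = 33.773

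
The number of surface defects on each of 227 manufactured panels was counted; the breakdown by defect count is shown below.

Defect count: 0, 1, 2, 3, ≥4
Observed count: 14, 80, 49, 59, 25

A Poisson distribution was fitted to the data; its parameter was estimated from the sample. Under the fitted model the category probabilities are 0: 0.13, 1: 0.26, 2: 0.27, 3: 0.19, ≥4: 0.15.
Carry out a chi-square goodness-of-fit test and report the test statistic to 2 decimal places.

Expected counts E_i = n·p_i: 227×0.13 = 29.51, 227×0.26 = 59.02, 227×0.27 = 61.29, 227×0.19 = 43.13, 227×0.15 = 34.05.
χ² = (14−29.51)²/29.51 + (80−59.02)²/59.02 + (49−61.29)²/61.29 + (59−43.13)²/43.13 + (25−34.05)²/34.05
   = 8.152 + 7.458 + 2.464 + 5.839 + 2.405
Sum = 26.32

26.32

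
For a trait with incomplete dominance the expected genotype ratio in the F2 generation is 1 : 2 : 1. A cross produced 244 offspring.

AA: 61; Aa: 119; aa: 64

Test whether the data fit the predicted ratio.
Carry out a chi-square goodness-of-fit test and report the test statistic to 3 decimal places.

Ratio total = 4. Expected counts: 244×1/4 = 61, 244×2/4 = 122, 244×1/4 = 61.
cat         O        E   (O−E)²/E
AA         61       61     0.0000
Aa        119      122     0.0738
aa         64       61     0.1475
Sum = 0.221

0.221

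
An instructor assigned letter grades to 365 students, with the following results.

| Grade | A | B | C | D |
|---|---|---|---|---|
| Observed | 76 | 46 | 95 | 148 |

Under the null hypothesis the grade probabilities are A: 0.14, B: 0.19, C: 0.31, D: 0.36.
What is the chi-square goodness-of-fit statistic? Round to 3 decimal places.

Expected counts E_i = n·p_i: 365×0.14 = 51.1, 365×0.19 = 69.35, 365×0.31 = 113.15, 365×0.36 = 131.4.
χ² = (76−51.1)²/51.1 + (46−69.35)²/69.35 + (95−113.15)²/113.15 + (148−131.4)²/131.4
   = 12.1333 + 7.8619 + 2.9114 + 2.0971
Sum = 25.004

25.004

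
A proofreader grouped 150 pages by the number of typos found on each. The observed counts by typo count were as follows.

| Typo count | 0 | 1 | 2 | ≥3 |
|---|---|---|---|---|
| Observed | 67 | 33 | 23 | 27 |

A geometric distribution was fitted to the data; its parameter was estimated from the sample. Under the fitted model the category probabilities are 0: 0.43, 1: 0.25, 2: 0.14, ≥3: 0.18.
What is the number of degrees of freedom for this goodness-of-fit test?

There are k = 4 categories and 1 parameter estimated from the data, so df = 4 − 1 − 1 = 2.

2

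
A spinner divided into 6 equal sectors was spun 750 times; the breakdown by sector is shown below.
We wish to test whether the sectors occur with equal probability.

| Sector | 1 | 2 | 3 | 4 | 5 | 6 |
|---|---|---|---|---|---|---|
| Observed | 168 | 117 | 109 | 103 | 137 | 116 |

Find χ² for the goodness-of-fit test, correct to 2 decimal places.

Under H₀ each category has probability 1/6, so each expected count is 750/6 = 125.
χ² = (168−125)²/125 + (117−125)²/125 + (109−125)²/125 + (103−125)²/125 + (137−125)²/125 + (116−125)²/125
   = 14.792 + 0.512 + 2.048 + 3.872 + 1.152 + 0.648
Sum = 23.02

23.02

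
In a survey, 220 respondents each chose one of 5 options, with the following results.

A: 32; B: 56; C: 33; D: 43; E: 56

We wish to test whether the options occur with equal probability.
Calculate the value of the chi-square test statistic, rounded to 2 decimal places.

Expected count for each of the 5 categories: 220/5 = 44.
χ² = (32−44)²/44 + (56−44)²/44 + (33−44)²/44 + (43−44)²/44 + (56−44)²/44
   = 3.273 + 3.273 + 2.750 + 0.023 + 3.273
Sum = 12.59

12.59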